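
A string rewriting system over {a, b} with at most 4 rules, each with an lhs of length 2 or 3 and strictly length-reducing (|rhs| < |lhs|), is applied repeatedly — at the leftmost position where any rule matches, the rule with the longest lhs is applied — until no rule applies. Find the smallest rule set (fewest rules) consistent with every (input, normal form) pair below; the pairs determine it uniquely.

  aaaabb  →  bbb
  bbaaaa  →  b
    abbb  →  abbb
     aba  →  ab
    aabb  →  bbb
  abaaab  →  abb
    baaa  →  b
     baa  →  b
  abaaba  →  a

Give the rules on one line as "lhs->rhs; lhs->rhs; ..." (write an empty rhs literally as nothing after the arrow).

  | aaaabb => baabb => babb => bbb
  | bbaaaa => aaa => ba => b
  | abbb
  | aba => ab

aa->b; ba->b; bba->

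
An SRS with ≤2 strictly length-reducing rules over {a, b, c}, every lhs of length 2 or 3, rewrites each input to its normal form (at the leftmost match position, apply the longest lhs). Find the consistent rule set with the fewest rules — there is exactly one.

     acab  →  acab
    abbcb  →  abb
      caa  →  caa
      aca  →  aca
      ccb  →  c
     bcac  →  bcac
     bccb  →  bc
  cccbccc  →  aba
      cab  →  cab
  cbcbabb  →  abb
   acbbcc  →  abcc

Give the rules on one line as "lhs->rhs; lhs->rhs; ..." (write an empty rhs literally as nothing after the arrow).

cb->; ccc->a

  | acab
  | abbcb => abb
  | caa
  | aca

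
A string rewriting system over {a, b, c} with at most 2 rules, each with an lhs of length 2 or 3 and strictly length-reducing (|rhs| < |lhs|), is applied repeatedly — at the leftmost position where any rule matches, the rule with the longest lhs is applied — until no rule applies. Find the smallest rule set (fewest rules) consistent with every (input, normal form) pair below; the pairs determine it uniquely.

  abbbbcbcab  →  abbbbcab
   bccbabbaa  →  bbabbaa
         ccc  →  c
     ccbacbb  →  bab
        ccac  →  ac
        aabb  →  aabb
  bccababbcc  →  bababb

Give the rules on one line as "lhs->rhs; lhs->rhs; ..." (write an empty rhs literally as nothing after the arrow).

  | abbbbcbcab => abbbbcab
  | bccbabbaa => bbabbaa
  | ccc => c
  | ccbacbb => bacbb => bab

cb->; cc->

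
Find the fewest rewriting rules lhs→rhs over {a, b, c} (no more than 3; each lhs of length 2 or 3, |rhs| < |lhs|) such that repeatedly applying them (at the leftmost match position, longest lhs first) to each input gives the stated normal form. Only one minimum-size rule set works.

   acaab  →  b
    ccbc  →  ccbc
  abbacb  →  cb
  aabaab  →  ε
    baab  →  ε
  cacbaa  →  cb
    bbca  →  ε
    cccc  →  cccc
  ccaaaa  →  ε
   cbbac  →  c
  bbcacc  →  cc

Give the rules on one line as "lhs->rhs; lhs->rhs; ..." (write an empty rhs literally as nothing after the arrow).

aa->; bb->; ca->

  | acaab => aab => b
  | ccbc
  | abbacb => aacb => cb
  | aabaab => baab => bb => ε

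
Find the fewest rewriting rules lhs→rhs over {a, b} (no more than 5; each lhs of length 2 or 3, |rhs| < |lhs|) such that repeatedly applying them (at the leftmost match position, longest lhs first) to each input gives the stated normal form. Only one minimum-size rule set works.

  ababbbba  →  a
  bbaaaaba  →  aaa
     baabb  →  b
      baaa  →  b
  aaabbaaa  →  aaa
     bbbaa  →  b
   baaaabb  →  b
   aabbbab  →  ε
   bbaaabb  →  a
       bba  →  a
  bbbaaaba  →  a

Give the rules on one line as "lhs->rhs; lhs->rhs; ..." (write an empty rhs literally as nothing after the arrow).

  | ababbbba => bbbba => bba => a
  | bbaaaaba => aaaaba => aaa
  | baabb => babb => bbb => b
  | baaa => baa => ba => b

ab->; aba->; ba->b; bb->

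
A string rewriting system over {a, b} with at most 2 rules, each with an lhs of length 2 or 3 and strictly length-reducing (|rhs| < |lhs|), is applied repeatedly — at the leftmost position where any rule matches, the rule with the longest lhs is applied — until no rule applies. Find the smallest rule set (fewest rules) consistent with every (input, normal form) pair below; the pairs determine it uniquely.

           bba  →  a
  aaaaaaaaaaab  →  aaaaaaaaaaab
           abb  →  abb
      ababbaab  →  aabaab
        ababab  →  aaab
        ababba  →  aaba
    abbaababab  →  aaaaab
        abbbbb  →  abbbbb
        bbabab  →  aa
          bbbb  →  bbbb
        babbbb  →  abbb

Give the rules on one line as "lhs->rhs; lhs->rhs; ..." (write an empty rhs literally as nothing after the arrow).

bab->a; bba->a

  | bba => a
  | aaaaaaaaaaab
  | abb
  | ababbaab => aabaab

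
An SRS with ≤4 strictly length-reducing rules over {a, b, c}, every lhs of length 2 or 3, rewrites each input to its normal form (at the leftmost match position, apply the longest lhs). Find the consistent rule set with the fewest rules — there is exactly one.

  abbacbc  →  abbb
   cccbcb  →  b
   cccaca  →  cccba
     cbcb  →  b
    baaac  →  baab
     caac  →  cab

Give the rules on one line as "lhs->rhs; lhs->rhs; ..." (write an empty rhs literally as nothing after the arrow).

ac->b; bc->; cbc->bc

  | abbacbc => abbbbc => abbb
  | cccbcb => ccbcb => cbcb => bcb => b
  | cccaca => cccba
  | cbcb => bcb => b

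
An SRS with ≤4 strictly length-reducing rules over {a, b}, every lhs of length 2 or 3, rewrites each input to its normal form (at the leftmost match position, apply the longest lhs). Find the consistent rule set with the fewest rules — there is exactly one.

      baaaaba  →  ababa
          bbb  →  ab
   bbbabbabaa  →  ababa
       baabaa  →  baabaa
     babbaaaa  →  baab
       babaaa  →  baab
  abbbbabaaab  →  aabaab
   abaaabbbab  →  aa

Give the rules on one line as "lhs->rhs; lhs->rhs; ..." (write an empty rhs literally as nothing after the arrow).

aaa->bb; bb->a; bba->b

  | baaaaba => bbbaba => ababa
  | bbb => ab
  | bbbabbabaa => ababbabaa => ababbaa => ababa
  | baabaa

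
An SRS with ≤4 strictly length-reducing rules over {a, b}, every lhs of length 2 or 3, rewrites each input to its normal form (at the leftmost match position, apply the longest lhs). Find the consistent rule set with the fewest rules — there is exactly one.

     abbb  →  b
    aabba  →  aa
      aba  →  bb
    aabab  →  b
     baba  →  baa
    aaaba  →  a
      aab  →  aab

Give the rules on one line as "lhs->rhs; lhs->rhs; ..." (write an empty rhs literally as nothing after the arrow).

aba->bb; abb->; bab->ba

  | abbb => b
  | aabba => aa
  | aba => bb
  | aabab => abbb => b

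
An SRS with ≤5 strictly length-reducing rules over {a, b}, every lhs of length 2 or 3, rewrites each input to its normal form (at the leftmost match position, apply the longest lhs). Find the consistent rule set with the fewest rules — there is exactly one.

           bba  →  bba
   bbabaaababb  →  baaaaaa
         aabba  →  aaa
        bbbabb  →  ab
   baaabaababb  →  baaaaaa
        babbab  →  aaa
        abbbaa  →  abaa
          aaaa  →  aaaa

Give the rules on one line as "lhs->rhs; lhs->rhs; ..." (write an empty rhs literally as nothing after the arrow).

  | bba
  | bbabaaababb => baaaaababb => baaaaaabb => baaaaaab => baaaaaa
  | aabba => aaba => aaa
  | bbbabb => abb => ab

aab->aa; abb->ab; bab->aa; bbb->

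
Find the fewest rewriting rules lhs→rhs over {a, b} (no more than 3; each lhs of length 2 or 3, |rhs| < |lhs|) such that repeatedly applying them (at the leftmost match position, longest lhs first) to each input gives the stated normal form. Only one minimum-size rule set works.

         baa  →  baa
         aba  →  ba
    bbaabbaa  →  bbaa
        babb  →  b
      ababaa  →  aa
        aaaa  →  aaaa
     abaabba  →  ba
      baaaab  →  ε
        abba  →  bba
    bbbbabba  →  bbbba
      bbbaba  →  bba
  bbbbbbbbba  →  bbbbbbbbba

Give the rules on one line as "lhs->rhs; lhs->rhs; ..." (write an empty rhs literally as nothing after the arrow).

ab->b; bab->

  | baa
  | aba => ba
  | bbaabbaa => bbabbaa => bbaa
  | babb => b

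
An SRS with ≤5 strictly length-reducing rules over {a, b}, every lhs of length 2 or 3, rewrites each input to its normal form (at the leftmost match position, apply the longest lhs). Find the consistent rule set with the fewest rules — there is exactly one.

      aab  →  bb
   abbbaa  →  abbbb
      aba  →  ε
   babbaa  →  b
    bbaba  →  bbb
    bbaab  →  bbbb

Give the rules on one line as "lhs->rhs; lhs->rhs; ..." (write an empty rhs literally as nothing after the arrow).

  | aab => bb
  | abbbaa => abbbb
  | aba => ε
  | babbaa => babaa => baaa => b

aa->b; aaa->; aba->; bab->ba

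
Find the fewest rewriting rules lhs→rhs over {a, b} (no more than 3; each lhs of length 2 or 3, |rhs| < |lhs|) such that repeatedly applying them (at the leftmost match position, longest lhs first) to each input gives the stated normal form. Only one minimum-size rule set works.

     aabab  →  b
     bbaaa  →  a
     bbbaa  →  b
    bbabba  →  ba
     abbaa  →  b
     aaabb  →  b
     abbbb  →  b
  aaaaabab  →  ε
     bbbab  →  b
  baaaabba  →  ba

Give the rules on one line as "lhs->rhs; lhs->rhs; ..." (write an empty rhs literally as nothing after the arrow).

  | aabab => bab => b
  | bbaaa => aaa => a
  | bbbaa => baa => b
  | bbabba => abba => ba

aa->; ab->; bb->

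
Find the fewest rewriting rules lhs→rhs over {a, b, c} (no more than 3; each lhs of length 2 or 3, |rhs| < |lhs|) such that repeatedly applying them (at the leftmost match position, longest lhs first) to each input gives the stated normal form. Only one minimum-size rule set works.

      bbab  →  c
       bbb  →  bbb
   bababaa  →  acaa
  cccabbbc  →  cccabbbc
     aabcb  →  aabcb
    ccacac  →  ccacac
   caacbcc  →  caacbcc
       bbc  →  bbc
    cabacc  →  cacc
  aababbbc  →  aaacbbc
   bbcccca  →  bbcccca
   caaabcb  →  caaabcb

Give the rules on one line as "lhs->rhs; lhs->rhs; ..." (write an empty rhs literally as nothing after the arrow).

  | bbab => bac => c
  | bbb
  | bababaa => acabaa => acaa
  | cccabbbc

ba->; bab->ac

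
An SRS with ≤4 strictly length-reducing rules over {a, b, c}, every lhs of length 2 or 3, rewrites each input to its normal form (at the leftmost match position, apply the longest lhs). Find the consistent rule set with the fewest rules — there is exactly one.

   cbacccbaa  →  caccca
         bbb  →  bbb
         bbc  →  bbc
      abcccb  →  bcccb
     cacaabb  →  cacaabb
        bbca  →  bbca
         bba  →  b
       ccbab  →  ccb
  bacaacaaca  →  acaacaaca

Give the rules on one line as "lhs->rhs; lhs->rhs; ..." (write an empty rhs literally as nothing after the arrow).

abc->bc; ba->; bac->ac

  | cbacccbaa => cacccbaa => caccca
  | bbb
  | bbc
  | abcccb => bcccb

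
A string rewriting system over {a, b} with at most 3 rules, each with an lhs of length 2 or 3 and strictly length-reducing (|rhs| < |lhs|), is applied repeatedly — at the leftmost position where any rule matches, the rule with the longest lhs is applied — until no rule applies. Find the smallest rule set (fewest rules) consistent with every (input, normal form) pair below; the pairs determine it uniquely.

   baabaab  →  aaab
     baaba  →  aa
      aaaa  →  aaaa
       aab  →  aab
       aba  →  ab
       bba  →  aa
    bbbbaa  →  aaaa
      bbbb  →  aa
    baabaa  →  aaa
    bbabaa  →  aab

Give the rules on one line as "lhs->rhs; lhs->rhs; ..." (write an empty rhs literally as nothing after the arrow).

ba->b; bb->a

  | baabaab => babaab => bbaab => aaab
  | baaba => baba => bba => aa
  | aaaa
  | aab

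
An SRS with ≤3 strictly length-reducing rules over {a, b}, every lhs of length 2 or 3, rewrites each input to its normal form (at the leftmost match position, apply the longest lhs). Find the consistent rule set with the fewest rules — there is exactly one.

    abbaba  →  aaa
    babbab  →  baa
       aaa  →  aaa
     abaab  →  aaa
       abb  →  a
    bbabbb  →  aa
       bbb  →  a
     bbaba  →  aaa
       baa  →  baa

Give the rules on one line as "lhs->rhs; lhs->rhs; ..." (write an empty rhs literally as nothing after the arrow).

ab->a; bb->a

  | abbaba => ababa => aaba => aaa
  | babbab => babab => baab => baa
  | aaa
  | abaab => aaab => aaa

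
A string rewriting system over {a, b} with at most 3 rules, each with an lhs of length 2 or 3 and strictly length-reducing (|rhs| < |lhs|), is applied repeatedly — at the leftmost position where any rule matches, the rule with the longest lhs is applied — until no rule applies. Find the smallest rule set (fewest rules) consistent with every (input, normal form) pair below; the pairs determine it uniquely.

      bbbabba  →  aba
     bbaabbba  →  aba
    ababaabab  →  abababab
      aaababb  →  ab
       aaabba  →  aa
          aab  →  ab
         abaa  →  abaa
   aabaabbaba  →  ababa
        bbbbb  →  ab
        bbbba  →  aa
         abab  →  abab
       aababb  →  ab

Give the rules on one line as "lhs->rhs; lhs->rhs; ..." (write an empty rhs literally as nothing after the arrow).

  | bbbabba => ababba => abbba => bbba => aba
  | bbaabbba => aaabbba => aabbba => abbba => bbba => aba
  | ababaabab => abababab
  | aaababb => aababb => ababb => abbb => bbb => ab

aab->ab; abb->bb; bb->a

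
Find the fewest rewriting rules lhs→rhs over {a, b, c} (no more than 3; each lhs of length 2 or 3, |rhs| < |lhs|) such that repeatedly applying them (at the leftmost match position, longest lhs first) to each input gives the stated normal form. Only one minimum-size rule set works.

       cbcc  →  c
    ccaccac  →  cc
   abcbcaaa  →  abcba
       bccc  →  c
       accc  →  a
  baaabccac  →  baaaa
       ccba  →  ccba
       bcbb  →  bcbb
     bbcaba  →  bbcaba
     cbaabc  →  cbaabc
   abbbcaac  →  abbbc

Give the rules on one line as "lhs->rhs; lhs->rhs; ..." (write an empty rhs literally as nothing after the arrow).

  | cbcc => c
  | ccaccac => ccacac => ccaac => cc
  | abcbcaaa => abcba
  | bccc => c

ac->a; bcc->; caa->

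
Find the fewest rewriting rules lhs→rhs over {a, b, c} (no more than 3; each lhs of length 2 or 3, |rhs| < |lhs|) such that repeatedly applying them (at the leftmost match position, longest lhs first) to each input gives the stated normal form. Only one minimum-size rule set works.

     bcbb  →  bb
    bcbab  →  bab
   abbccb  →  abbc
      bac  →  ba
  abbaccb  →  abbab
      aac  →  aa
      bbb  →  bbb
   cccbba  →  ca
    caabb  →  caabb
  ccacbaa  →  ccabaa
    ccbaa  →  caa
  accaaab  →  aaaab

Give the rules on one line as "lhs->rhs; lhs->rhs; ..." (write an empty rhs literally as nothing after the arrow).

  | bcbb => bb
  | bcbab => bab
  | abbccb => abbc
  | bac => ba

ac->a; cb->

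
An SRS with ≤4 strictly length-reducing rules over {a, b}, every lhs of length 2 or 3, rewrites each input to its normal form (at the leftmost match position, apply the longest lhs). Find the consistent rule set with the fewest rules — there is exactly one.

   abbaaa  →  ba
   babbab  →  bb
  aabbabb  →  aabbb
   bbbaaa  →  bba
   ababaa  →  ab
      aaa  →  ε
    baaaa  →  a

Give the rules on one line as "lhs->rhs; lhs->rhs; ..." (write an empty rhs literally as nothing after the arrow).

aaa->; aba->; baa->ab; bab->b

  | abbaaa => ababa => ba
  | babbab => bbab => bb
  | aabbabb => aabbb
  | bbbaaa => bbaba => bba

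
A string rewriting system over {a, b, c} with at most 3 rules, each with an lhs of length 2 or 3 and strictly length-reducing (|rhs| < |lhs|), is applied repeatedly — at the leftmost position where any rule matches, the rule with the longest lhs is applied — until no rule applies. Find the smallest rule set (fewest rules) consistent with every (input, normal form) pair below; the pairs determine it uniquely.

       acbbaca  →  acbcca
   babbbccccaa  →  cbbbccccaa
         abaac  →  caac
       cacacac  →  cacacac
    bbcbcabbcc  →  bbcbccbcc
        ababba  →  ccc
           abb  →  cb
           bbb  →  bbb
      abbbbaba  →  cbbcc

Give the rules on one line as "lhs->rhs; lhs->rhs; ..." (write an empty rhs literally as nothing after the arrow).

  | acbbaca => acbcca
  | babbbccccaa => cbbbccccaa
  | abaac => caac
  | cacacac

ab->c; ba->c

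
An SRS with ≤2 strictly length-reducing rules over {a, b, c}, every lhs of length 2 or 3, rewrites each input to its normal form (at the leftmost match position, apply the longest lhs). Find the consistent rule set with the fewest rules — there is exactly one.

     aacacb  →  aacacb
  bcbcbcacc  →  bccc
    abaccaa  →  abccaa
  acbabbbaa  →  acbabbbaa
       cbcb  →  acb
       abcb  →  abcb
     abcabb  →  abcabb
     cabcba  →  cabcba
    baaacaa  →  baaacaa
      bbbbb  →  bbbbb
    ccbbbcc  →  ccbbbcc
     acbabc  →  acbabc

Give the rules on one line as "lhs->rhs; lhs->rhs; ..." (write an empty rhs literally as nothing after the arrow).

acc->cc; cbc->ac

  | aacacb
  | bcbcbcacc => bacbcacc => baacacc => baaccc => baccc => bccc
  | abaccaa => abccaa
  | acbabbbaa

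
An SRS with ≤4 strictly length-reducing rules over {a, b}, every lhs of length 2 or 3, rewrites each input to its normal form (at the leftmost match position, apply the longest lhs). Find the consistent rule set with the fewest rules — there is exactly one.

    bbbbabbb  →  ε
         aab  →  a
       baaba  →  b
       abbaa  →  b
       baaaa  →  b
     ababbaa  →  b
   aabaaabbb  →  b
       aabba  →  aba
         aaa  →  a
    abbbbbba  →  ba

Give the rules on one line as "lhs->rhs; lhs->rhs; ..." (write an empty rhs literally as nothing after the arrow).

aa->; aab->a; abb->b; bb->

  | bbbbabbb => bbabbb => abbb => bb => ε
  | aab => a
  | baaba => baa => b
  | abbaa => baa => b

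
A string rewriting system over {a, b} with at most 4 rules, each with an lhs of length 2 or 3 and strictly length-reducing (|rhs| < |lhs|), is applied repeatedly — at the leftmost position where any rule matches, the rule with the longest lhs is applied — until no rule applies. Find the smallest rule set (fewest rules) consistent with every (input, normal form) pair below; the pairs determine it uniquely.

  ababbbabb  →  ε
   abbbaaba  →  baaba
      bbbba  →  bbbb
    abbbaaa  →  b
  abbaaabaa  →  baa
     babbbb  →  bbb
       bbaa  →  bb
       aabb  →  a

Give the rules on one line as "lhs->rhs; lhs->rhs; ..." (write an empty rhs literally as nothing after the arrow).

aaa->; abb->; bba->bb

  | ababbbabb => abbabb => abb => ε
  | abbbaaba => baaba
  | bbbba => bbbb
  | abbbaaa => baaa => b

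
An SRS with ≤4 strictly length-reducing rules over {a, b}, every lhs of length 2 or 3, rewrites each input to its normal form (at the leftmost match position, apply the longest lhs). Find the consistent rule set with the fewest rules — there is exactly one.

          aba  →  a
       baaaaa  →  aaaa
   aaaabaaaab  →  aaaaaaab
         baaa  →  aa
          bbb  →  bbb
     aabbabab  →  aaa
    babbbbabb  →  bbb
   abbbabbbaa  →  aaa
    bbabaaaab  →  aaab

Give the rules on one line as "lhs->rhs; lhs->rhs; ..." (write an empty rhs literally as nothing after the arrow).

  | aba => a
  | baaaaa => aaaa
  | aaaabaaaab => aaaaaaab
  | baaa => aa

abb->a; ba->; bab->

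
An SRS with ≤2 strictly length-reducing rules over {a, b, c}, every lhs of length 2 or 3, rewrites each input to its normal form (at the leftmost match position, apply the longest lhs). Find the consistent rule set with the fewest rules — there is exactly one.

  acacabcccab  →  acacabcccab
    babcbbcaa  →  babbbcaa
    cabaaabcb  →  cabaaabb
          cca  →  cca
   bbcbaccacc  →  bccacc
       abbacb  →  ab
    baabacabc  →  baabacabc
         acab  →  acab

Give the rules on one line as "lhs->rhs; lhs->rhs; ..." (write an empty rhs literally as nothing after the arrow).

bba->; cb->b

  | acacabcccab
  | babcbbcaa => babbbcaa
  | cabaaabcb => cabaaabb
  | cca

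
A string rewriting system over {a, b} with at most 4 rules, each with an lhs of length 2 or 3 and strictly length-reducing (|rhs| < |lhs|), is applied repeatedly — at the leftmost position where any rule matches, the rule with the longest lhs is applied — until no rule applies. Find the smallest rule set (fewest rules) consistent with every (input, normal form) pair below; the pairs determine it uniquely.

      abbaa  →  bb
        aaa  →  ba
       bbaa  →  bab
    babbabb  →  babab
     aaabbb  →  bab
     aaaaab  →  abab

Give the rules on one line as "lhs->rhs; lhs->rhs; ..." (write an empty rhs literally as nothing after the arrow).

aa->b; abb->ab; baa->ab

  | abbaa => abaa => aab => bb
  | aaa => ba
  | bbaa => bab
  | babbabb => bababb => babab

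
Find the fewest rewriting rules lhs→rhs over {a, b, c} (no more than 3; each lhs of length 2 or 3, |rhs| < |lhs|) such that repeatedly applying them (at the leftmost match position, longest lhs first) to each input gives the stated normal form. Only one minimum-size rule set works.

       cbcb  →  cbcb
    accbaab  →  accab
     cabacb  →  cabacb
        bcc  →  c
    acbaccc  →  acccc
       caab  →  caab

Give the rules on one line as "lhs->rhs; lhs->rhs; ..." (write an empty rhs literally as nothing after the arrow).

bcc->c; cba->c

  | cbcb
  | accbaab => accab
  | cabacb
  | bcc => c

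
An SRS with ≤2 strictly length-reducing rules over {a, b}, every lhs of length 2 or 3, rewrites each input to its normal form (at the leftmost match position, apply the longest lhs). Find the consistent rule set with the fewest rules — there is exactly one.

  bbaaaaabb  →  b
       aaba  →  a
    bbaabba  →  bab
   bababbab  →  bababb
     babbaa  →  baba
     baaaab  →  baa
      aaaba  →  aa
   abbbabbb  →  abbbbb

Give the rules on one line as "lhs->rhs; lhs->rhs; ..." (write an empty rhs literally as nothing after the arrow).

  | bbaaaaabb => baaaabb => baab => b
  | aaba => a
  | bbaabba => babba => bab
  | bababbab => bababb

aab->; bba->b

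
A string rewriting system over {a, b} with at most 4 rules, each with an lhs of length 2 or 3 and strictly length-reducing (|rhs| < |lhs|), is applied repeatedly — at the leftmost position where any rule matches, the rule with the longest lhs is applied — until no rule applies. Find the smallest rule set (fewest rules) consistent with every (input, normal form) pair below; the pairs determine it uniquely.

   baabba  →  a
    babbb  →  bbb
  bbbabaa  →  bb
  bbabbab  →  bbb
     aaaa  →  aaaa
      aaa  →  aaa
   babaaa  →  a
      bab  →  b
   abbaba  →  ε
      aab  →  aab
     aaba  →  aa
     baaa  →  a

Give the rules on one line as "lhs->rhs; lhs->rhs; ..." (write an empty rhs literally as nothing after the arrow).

abb->ba; ba->; baa->bb; bba->a

  | baabba => bbbba => bba => a
  | babbb => bbb
  | bbbabaa => babaa => baa => bb
  | bbabbab => abbab => baab => bbb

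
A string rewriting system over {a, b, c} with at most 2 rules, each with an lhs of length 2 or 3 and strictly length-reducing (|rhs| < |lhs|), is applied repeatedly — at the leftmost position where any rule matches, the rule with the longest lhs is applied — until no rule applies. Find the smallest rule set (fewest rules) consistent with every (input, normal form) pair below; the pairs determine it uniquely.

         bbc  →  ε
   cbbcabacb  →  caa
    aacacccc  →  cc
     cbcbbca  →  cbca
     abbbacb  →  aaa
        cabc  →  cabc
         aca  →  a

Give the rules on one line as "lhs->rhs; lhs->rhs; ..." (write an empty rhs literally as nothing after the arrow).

ac->; bb->a

  | bbc => ac => ε
  | cbbcabacb => cacabacb => cabacb => cabb => caa
  | aacacccc => aacccc => accc => cc
  | cbcbbca => cbcaca => cbca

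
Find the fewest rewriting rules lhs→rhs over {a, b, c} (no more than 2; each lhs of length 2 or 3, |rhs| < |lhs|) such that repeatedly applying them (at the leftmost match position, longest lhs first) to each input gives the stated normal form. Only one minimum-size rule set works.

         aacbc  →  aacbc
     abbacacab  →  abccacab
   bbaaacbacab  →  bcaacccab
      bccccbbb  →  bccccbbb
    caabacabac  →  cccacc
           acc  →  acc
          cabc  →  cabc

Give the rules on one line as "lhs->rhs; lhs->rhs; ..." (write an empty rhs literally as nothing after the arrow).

  | aacbc
  | abbacacab => abccacab
  | bbaaacbacab => bcaacbacab => bcaacccab
  | bccccbbb

aab->b; ba->c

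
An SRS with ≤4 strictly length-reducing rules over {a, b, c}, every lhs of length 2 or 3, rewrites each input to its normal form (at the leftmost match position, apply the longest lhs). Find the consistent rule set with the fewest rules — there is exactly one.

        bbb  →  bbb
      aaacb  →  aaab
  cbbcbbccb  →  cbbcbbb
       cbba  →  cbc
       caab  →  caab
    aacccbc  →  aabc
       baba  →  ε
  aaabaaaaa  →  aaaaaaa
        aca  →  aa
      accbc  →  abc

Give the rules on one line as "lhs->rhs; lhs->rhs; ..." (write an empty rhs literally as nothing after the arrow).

  | bbb
  | aaacb => aaab
  | cbbcbbccb => cbbcbbb
  | cbba => cbc

ac->a; ba->c; cc->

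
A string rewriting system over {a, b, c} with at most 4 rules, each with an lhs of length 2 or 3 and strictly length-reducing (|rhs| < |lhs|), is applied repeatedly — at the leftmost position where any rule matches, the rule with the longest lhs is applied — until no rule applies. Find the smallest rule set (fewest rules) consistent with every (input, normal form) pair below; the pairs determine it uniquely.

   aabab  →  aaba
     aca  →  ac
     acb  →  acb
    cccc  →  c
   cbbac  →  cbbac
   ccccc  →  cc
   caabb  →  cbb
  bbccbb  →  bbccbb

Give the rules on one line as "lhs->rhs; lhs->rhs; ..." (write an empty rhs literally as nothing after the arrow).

  | aabab => aaba
  | aca => ac
  | acb
  | cccc => c

bab->ba; ca->c; ccc->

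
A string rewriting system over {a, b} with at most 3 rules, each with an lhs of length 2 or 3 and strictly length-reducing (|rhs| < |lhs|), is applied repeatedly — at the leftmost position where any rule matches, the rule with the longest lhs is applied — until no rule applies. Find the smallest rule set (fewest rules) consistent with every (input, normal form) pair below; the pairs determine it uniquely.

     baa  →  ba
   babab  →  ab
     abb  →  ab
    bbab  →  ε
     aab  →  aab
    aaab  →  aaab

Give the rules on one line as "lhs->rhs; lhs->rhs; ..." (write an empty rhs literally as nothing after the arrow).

baa->ba; bab->; bb->b

  | baa => ba
  | babab => ab
  | abb => ab
  | bbab => bab => ε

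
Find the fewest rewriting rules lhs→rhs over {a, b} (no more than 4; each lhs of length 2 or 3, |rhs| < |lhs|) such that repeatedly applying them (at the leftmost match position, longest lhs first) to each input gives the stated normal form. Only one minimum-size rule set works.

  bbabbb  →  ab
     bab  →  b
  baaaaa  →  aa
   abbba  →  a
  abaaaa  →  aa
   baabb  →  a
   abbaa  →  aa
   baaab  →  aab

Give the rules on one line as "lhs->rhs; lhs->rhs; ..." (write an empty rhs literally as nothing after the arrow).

  | bbabbb => abbb => ab
  | bab => b
  | baaaaa => aaaa => aaa => aa
  | abbba => aba => a

aaa->aa; ba->; bb->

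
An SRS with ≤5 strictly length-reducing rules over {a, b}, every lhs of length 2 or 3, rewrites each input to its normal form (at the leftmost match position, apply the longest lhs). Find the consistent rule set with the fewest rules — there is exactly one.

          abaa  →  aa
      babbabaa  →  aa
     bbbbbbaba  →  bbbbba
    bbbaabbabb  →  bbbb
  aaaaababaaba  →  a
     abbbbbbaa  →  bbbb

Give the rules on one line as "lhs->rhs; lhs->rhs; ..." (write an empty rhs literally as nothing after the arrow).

aab->ab; ab->; baa->; bab->

  | abaa => aa
  | babbabaa => babaa => aa
  | bbbbbbaba => bbbbba
  | bbbaabbabb => bbbbabb => bbbb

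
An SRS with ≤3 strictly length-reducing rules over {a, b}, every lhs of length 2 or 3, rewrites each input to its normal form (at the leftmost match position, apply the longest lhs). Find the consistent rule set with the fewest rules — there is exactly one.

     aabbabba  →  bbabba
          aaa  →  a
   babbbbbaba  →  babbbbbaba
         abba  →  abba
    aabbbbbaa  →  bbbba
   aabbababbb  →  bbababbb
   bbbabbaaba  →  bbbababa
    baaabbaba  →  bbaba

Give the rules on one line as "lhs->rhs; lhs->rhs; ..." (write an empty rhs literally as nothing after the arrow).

aa->; baa->a

  | aabbabba => bbabba
  | aaa => a
  | babbbbbaba
  | abba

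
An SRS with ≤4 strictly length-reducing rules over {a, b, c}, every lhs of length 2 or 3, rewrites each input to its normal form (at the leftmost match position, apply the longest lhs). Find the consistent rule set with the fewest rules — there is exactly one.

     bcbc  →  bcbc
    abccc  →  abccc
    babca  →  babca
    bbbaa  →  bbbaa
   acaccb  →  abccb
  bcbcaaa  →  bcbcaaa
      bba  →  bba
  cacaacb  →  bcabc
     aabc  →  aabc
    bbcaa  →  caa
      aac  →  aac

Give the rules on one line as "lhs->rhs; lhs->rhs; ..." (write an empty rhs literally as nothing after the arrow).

  | bcbc
  | abccc
  | babca
  | bbbaa

acb->bc; bbc->c; cac->bc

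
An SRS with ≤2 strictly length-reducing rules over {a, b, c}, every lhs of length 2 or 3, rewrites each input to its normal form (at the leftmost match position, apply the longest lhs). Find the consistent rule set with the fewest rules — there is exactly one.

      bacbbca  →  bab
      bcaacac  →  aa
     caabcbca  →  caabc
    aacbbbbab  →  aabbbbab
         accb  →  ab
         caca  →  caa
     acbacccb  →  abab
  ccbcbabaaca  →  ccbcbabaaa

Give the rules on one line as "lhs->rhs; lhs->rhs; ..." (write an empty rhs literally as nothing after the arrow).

ac->a; bca->

  | bacbbca => babbca => bab
  | bcaacac => acac => aac => aa
  | caabcbca => caabc
  | aacbbbbab => aabbbbab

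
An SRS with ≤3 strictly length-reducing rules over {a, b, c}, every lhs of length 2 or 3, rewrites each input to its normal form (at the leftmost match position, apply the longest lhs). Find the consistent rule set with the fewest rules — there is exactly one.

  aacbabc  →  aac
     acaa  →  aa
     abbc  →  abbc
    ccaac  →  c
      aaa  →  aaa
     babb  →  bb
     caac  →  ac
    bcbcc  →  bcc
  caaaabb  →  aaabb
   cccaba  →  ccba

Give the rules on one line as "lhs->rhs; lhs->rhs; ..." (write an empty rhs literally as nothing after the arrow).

  | aacbabc => aacbc => aac
  | acaa => aa
  | abbc
  | ccaac => cac => c

bab->b; ca->; cbc->c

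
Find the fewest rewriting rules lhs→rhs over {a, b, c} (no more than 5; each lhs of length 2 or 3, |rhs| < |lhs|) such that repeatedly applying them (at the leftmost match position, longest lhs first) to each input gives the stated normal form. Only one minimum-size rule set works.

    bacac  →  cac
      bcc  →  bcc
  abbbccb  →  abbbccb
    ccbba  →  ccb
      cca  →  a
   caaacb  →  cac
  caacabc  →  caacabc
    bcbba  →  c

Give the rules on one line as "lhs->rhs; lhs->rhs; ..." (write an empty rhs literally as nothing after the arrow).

aaa->ab; ba->; bcb->c; cca->a

  | bacac => cac
  | bcc
  | abbbccb
  | ccbba => ccb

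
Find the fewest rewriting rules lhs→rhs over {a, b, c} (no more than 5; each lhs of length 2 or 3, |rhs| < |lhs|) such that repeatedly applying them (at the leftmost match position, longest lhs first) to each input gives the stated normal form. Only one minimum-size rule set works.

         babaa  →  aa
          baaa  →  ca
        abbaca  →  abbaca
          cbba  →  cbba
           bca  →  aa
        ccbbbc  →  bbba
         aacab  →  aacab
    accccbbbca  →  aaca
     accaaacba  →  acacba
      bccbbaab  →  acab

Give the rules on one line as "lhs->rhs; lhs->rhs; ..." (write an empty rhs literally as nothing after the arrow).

  | babaa => aa
  | baaa => ca
  | abbaca
  | cbba

baa->c; bab->; bc->a; cc->b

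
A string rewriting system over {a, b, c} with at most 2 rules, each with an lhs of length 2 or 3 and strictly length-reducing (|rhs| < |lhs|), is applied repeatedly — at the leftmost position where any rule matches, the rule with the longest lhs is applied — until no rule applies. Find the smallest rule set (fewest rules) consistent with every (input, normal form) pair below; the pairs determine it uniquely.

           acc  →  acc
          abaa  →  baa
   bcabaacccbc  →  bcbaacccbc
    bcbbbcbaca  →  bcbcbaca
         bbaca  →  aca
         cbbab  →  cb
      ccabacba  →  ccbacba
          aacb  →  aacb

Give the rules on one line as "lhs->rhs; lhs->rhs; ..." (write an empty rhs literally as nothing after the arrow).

  | acc
  | abaa => baa
  | bcabaacccbc => bcbaacccbc
  | bcbbbcbaca => bcbcbaca

ab->b; bb->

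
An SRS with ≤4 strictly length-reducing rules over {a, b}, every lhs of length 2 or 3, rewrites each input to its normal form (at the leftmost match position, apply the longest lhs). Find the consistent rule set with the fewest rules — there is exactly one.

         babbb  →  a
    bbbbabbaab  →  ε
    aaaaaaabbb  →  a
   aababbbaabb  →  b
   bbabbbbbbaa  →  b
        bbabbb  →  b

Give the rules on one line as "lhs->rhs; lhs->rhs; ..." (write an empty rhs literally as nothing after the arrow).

  | babbb => bb => a
  | bbbbabbaab => abbabbaab => aaabbaab => babbaab => baab => bab => ε
  | aaaaaaabbb => baaaaabbb => baaaabbb => baaabbb => baabbb => babbb => bb => a
  | aababbbaabb => bbabbbaabb => aabbbaabb => bbbbaabb => abbaabb => aaaabb => baabb => babb => b

aa->b; ba->b; bab->; bb->a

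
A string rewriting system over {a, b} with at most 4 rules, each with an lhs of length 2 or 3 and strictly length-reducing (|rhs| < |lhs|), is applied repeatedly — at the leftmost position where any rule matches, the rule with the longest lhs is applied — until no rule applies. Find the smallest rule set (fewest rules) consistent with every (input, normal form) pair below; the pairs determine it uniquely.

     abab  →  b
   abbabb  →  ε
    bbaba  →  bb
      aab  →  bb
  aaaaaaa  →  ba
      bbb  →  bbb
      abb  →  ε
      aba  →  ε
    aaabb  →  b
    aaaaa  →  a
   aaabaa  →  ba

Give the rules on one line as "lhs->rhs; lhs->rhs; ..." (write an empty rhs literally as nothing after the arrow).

  | abab => b
  | abbabb => abb => ε
  | bbaba => bb
  | aab => bb

aa->b; aba->; abb->; baa->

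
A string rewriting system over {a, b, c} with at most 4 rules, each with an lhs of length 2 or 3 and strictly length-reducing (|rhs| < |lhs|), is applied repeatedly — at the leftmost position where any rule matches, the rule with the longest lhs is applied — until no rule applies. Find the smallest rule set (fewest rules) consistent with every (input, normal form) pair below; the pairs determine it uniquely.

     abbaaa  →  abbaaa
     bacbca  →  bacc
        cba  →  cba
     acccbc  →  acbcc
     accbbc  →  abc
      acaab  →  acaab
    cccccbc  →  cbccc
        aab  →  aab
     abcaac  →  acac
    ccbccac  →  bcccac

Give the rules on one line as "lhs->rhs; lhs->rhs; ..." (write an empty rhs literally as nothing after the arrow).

bca->c; bcb->b; ccb->bc

  | abbaaa
  | bacbca => bacc
  | cba
  | acccbc => acbcc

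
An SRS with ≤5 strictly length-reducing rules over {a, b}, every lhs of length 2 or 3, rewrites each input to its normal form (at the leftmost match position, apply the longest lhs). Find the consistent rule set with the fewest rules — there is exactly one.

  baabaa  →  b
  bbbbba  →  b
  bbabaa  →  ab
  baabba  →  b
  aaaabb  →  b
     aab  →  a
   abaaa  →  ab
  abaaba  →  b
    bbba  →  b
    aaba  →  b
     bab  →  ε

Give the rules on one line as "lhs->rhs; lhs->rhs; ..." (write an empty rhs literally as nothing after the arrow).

aa->b; aab->a; ba->b; bb->

  | baabaa => babaa => bbaa => aa => b
  | bbbbba => bbba => ba => b
  | bbabaa => abaa => aba => ab
  | baabba => babba => bbba => ba => b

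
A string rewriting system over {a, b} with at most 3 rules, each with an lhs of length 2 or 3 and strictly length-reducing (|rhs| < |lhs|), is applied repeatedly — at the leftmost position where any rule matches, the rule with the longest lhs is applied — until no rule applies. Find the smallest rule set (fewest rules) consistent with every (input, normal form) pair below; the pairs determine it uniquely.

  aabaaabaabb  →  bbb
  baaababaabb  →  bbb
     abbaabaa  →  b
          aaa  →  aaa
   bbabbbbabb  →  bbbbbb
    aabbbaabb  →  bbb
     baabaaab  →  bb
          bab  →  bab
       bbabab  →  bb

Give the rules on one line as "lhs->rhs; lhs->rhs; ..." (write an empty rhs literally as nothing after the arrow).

aba->b; abb->bb; bba->b

  | aabaaabaabb => abaabaabb => babaabb => bbabb => bbb
  | baaababaabb => baabbaabb => babbaabb => bbbaabb => bbabb => bbb
  | abbaabaa => bbaabaa => babaa => bba => b
  | aaa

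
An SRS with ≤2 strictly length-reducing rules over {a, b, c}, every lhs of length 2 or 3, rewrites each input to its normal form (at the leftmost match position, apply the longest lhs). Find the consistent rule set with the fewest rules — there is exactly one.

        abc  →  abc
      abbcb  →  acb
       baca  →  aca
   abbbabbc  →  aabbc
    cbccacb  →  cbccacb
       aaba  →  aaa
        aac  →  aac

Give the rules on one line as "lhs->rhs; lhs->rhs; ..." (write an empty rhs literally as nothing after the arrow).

ba->a; bcb->cb

  | abc
  | abbcb => abcb => acb
  | baca => aca
  | abbbabbc => abbabbc => ababbc => aabbc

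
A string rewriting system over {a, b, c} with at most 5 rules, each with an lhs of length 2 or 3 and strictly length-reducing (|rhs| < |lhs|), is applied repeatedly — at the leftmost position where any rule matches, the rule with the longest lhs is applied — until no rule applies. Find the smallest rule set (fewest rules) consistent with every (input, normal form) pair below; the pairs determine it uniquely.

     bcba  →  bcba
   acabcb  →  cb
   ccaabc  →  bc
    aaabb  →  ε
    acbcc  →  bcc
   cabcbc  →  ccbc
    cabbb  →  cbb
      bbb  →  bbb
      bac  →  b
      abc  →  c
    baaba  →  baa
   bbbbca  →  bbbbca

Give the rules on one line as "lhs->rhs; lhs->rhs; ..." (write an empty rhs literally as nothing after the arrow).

  | bcba
  | acabcb => abcb => cb
  | ccaabc => babc => bc
  | aaabb => aabb => ab => ε

aaa->aa; ab->; ac->; cca->b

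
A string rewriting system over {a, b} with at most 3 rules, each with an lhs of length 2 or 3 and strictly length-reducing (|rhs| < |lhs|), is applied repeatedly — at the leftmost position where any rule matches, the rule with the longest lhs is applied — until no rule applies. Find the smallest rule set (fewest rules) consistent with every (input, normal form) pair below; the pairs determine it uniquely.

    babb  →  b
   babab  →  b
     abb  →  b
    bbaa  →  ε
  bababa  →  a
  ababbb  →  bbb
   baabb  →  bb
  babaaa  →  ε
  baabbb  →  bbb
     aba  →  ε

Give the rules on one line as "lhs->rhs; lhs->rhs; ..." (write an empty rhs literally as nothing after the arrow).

  | babb => abb => b
  | babab => abab => aab => b
  | abb => b
  | bbaa => baa => aa => ε

aa->; abb->b; ba->a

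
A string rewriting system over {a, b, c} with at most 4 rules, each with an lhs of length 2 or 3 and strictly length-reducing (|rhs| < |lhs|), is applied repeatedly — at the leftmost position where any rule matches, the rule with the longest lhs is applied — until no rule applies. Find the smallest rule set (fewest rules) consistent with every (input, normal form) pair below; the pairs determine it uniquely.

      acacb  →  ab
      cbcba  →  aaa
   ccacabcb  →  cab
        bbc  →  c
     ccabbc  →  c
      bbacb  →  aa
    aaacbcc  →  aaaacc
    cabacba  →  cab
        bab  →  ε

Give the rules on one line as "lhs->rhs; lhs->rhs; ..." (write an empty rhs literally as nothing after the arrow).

ba->b; bb->; cac->; cb->a

  | acacb => ab
  | cbcba => acba => aaa
  | ccacabcb => cabcb => caba => cab
  | bbc => c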